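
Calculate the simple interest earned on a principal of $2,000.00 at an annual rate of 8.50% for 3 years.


Simple interest formula: I = P × r × t
I = $2,000.00 × 0.085 × 3
I = $510.00

I = P × r × t = $510.00


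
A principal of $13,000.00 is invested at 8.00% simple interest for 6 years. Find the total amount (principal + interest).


Total amount formula: A = P(1 + rt) = P + P·r·t
Interest: I = P × r × t = $13,000.00 × 0.08 × 6 = $6,240.00
A = P + I = $13,000.00 + $6,240.00 = $19,240.00

A = P + I = P(1 + rt) = $19,240.00


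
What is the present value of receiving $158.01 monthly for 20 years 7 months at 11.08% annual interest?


Present value of an ordinary annuity: PV = PMT × (1 − (1 + r)^(−n)) / r
Monthly rate r = 0.1108/12 ≈ 0.00923333, n = 247
PV = $158.01 × (1 − (1 + 0.1108/12)^(−247)) / (0.1108/12)
PV = $158.01 × 97.116093
PV = $15,345.31

PV = PMT × (1-(1+r)^(-n))/r = $15,345.31


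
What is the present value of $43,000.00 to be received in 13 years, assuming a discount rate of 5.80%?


Present value formula: PV = FV / (1 + r)^t
PV = $43,000.00 / (1 + 0.058)^13
PV = $43,000.00 / 2.0811993
PV = $20,661.16

PV = FV / (1 + r)^t = $20,661.16


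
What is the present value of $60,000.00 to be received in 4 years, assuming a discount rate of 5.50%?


Present value formula: PV = FV / (1 + r)^t
PV = $60,000.00 / (1 + 0.055)^4
PV = $60,000.00 / 1.2388247
PV = $48,433.00

PV = FV / (1 + r)^t = $48,433.00


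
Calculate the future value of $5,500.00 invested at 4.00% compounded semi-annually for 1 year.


Compound interest formula: A = P(1 + r/n)^(nt)
A = $5,500.00 × (1 + 0.04/2)^(2 × 1)
Growth factor: (1 + 0.04/2)^2 = 1.040400
A = $5,500.00 × 1.040400
A = $5,722.20

A = P(1 + r/n)^(nt) = $5,722.20


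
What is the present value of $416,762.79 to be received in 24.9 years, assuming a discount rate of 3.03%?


Present value formula: PV = FV / (1 + r)^t
PV = $416,762.79 / (1 + 0.0303)^24.9
PV = $416,762.79 / 2.1027911
PV = $198,195.05

PV = FV / (1 + r)^t = $198,195.05


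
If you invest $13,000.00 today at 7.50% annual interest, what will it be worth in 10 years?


Future value formula: FV = PV × (1 + r)^t
FV = $13,000.00 × (1 + 0.075)^10
FV = $13,000.00 × 2.0610316
FV = $26,793.41

FV = PV × (1 + r)^t = $26,793.41


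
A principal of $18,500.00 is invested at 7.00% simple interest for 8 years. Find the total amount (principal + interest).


Total amount formula: A = P(1 + rt) = P + P·r·t
Interest: I = P × r × t = $18,500.00 × 0.07 × 8 = $10,360.00
A = P + I = $18,500.00 + $10,360.00 = $28,860.00

A = P + I = P(1 + rt) = $28,860.00


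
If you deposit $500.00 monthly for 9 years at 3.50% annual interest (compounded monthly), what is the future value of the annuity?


Future value of an ordinary annuity: FV = PMT × ((1 + r)^n − 1) / r
Monthly rate r = 0.035/12 ≈ 0.00291667, n = 108
FV = $500.00 × ((1 + 0.035/12)^108 − 1) / (0.035/12)
FV = $500.00 × 126.730702
FV = $63,365.35

FV = PMT × ((1+r)^n - 1)/r = $63,365.35


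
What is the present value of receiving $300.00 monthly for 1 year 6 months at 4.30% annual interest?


Present value of an ordinary annuity: PV = PMT × (1 − (1 + r)^(−n)) / r
Monthly rate r = 0.043/12 ≈ 0.00358333, n = 18
PV = $300.00 × (1 − (1 + 0.043/12)^(−18)) / (0.043/12)
PV = $300.00 × 17.401617
PV = $5,220.49

PV = PMT × (1-(1+r)^(-n))/r = $5,220.49


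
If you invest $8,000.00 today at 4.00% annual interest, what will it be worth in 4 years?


Future value formula: FV = PV × (1 + r)^t
FV = $8,000.00 × (1 + 0.04)^4
FV = $8,000.00 × 1.169859
FV = $9,358.87

FV = PV × (1 + r)^t = $9,358.87


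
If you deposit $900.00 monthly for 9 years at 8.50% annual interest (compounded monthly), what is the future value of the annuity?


Future value of an ordinary annuity: FV = PMT × ((1 + r)^n − 1) / r
Monthly rate r = 0.085/12 ≈ 0.00708333, n = 108
FV = $900.00 × ((1 + 0.085/12)^108 − 1) / (0.085/12)
FV = $900.00 × 161.393943
FV = $145,254.55

FV = PMT × ((1+r)^n - 1)/r = $145,254.55


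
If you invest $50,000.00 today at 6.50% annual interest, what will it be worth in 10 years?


Future value formula: FV = PV × (1 + r)^t
FV = $50,000.00 × (1 + 0.065)^10
FV = $50,000.00 × 1.87713747
FV = $93,856.87

FV = PV × (1 + r)^t = $93,856.87


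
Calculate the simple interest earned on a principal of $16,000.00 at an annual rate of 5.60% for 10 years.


Simple interest formula: I = P × r × t
I = $16,000.00 × 0.056 × 10
I = $8,960.00

I = P × r × t = $8,960.00


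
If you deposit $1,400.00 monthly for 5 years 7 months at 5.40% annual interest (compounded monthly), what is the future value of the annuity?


Future value of an ordinary annuity: FV = PMT × ((1 + r)^n − 1) / r
Monthly rate r = 0.054/12 = 0.0045, n = 67
FV = $1,400.00 × ((1 + 0.054/12)^67 − 1) / (0.054/12)
FV = $1,400.00 × 77.993574
FV = $109,191.00

FV = PMT × ((1+r)^n - 1)/r = $109,191.00


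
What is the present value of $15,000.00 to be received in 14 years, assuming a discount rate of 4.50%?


Present value formula: PV = FV / (1 + r)^t
PV = $15,000.00 / (1 + 0.045)^14
PV = $15,000.00 / 1.851945
PV = $8,099.59

PV = FV / (1 + r)^t = $8,099.59


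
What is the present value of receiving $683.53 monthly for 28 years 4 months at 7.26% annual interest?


Present value of an ordinary annuity: PV = PMT × (1 − (1 + r)^(−n)) / r
Monthly rate r = 0.0726/12 = 0.00605, n = 340
PV = $683.53 × (1 − (1 + 0.0726/12)^(−340)) / (0.0726/12)
PV = $683.53 × 144.027830
PV = $98,447.34

PV = PMT × (1-(1+r)^(-n))/r = $98,447.34


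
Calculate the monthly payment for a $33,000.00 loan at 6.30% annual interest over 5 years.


Loan payment formula: PMT = PV × r / (1 − (1 + r)^(−n))
Monthly rate r = 0.063/12 = 0.00525, n = 60 months
Denominator: 1 − (1 + 0.063/12)^(−60) = 0.2696095
PMT = $33,000.00 × (0.063/12) / 0.2696095
PMT = $642.60 per month

PMT = PV × r / (1-(1+r)^(-n)) = $642.60/month


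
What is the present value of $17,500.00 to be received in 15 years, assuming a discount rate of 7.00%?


Present value formula: PV = FV / (1 + r)^t
PV = $17,500.00 / (1 + 0.07)^15
PV = $17,500.00 / 2.7590315
PV = $6,342.81

PV = FV / (1 + r)^t = $6,342.81


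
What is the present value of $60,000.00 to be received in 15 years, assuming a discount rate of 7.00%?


Present value formula: PV = FV / (1 + r)^t
PV = $60,000.00 / (1 + 0.07)^15
PV = $60,000.00 / 2.759032
PV = $21,746.76

PV = FV / (1 + r)^t = $21,746.76


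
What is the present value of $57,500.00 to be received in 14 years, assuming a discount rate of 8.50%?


Present value formula: PV = FV / (1 + r)^t
PV = $57,500.00 / (1 + 0.085)^14
PV = $57,500.00 / 3.133404
PV = $18,350.65

PV = FV / (1 + r)^t = $18,350.65


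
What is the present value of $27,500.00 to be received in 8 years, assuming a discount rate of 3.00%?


Present value formula: PV = FV / (1 + r)^t
PV = $27,500.00 / (1 + 0.03)^8
PV = $27,500.00 / 1.2667701
PV = $21,708.75

PV = FV / (1 + r)^t = $21,708.75


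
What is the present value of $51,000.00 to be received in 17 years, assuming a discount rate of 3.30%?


Present value formula: PV = FV / (1 + r)^t
PV = $51,000.00 / (1 + 0.033)^17
PV = $51,000.00 / 1.7366227
PV = $29,367.35

PV = FV / (1 + r)^t = $29,367.35


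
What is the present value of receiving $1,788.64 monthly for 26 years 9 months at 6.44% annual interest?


Present value of an ordinary annuity: PV = PMT × (1 − (1 + r)^(−n)) / r
Monthly rate r = 0.0644/12 ≈ 0.00536667, n = 321
PV = $1,788.64 × (1 − (1 + 0.0644/12)^(−321)) / (0.0644/12)
PV = $1,788.64 × 152.905380
PV = $273,492.68

PV = PMT × (1-(1+r)^(-n))/r = $273,492.68


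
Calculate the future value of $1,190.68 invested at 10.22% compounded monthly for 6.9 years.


Compound interest formula: A = P(1 + r/n)^(nt)
A = $1,190.68 × (1 + 0.1022/12)^(12 × 6.9)
Growth factor: (1 + 0.1022/12)^82.8 = 2.018176
A = $1,190.68 × 2.018176
A = $2,403.00

A = P(1 + r/n)^(nt) = $2,403.00


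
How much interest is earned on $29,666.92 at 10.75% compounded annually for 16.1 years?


Compound interest earned = final amount − principal.
A = P(1 + r/n)^(nt) = $29,666.92 × (1 + 0.1075/1)^(1 × 16.1) = $153,534.72
Interest = A − P = $153,534.72 − $29,666.92 = $123,867.80

Interest = A - P = $123,867.80


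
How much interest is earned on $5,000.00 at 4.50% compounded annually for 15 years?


Compound interest earned = final amount − principal.
A = P(1 + r/n)^(nt) = $5,000.00 × (1 + 0.045/1)^(1 × 15) = $9,676.41
Interest = A − P = $9,676.41 − $5,000.00 = $4,676.41

Interest = A - P = $4,676.41


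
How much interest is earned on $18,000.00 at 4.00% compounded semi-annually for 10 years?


Compound interest earned = final amount − principal.
A = P(1 + r/n)^(nt) = $18,000.00 × (1 + 0.04/2)^(2 × 10) = $26,747.05
Interest = A − P = $26,747.05 − $18,000.00 = $8,747.05

Interest = A - P = $8,747.05


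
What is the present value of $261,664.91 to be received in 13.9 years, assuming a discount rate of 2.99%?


Present value formula: PV = FV / (1 + r)^t
PV = $261,664.91 / (1 + 0.0299)^13.9
PV = $261,664.91 / 1.50609133
PV = $173,737.74

PV = FV / (1 + r)^t = $173,737.74


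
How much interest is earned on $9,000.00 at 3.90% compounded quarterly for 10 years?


Compound interest earned = final amount − principal.
A = P(1 + r/n)^(nt) = $9,000.00 × (1 + 0.039/4)^(4 × 10) = $13,267.74
Interest = A − P = $13,267.74 − $9,000.00 = $4,267.74

Interest = A - P = $4,267.74


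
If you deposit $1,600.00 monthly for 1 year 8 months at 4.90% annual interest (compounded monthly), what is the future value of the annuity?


Future value of an ordinary annuity: FV = PMT × ((1 + r)^n − 1) / r
Monthly rate r = 0.049/12 ≈ 0.00408333, n = 20
FV = $1,600.00 × ((1 + 0.049/12)^20 − 1) / (0.049/12)
FV = $1,600.00 × 20.795175
FV = $33,272.28

FV = PMT × ((1+r)^n - 1)/r = $33,272.28


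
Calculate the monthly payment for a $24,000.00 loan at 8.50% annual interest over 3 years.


Loan payment formula: PMT = PV × r / (1 − (1 + r)^(−n))
Monthly rate r = 0.085/12 ≈ 0.00708333, n = 36 months
Denominator: 1 − (1 + 0.085/12)^(−36) = 0.224387
PMT = $24,000.00 × (0.085/12) / 0.224387
PMT = $757.62 per month

PMT = PV × r / (1-(1+r)^(-n)) = $757.62/month


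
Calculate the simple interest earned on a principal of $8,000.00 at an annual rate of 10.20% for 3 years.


Simple interest formula: I = P × r × t
I = $8,000.00 × 0.102 × 3
I = $2,448.00

I = P × r × t = $2,448.00


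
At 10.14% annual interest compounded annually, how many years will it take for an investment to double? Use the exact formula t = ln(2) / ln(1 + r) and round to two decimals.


Doubling condition: (1 + r)^t = 2
Take ln of both sides: t × ln(1 + r) = ln(2)
t = ln(2) / ln(1 + r)
t = 0.693147 / 0.096582
t = 7.18

t = ln(2) / ln(1 + r) = 7.18 years


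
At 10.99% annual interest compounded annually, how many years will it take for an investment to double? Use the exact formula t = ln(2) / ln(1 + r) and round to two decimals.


Doubling condition: (1 + r)^t = 2
Take ln of both sides: t × ln(1 + r) = ln(2)
t = ln(2) / ln(1 + r)
t = 0.693147 / 0.104270
t = 6.65

t = ln(2) / ln(1 + r) = 6.65 years


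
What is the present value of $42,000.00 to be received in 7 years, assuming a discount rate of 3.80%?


Present value formula: PV = FV / (1 + r)^t
PV = $42,000.00 / (1 + 0.038)^7
PV = $42,000.00 / 1.298319
PV = $32,349.52

PV = FV / (1 + r)^t = $32,349.52


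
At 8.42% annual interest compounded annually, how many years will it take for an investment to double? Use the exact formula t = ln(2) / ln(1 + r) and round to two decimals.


Doubling condition: (1 + r)^t = 2
Take ln of both sides: t × ln(1 + r) = ln(2)
t = ln(2) / ln(1 + r)
t = 0.693147 / 0.080842
t = 8.57

t = ln(2) / ln(1 + r) = 8.57 years


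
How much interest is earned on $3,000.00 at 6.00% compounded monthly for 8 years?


Compound interest earned = final amount − principal.
A = P(1 + r/n)^(nt) = $3,000.00 × (1 + 0.06/12)^(12 × 8) = $4,842.43
Interest = A − P = $4,842.43 − $3,000.00 = $1,842.43

Interest = A - P = $1,842.43


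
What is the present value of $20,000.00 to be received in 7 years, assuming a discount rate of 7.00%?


Present value formula: PV = FV / (1 + r)^t
PV = $20,000.00 / (1 + 0.07)^7
PV = $20,000.00 / 1.6057815
PV = $12,454.99

PV = FV / (1 + r)^t = $12,454.99


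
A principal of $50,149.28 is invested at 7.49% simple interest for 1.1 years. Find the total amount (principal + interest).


Total amount formula: A = P(1 + rt) = P + P·r·t
Interest: I = P × r × t = $50,149.28 × 0.0749 × 1.1 = $4,131.80
A = P + I = $50,149.28 + $4,131.80 = $54,281.08

A = P + I = P(1 + rt) = $54,281.08


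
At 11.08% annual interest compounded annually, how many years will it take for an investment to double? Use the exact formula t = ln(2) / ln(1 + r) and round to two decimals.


Doubling condition: (1 + r)^t = 2
Take ln of both sides: t × ln(1 + r) = ln(2)
t = ln(2) / ln(1 + r)
t = 0.693147 / 0.105080
t = 6.60

t = ln(2) / ln(1 + r) = 6.60 years


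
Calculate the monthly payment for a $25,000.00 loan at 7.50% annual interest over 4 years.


Loan payment formula: PMT = PV × r / (1 − (1 + r)^(−n))
Monthly rate r = 0.075/12 = 0.00625, n = 48 months
Denominator: 1 − (1 + 0.075/12)^(−48) = 0.258490
PMT = $25,000.00 × (0.075/12) / 0.258490
PMT = $604.47 per month

PMT = PV × r / (1-(1+r)^(-n)) = $604.47/month


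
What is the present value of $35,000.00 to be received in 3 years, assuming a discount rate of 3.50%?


Present value formula: PV = FV / (1 + r)^t
PV = $35,000.00 / (1 + 0.035)^3
PV = $35,000.00 / 1.108718
PV = $31,567.99

PV = FV / (1 + r)^t = $31,567.99


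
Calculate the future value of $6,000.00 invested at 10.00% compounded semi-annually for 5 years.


Compound interest formula: A = P(1 + r/n)^(nt)
A = $6,000.00 × (1 + 0.1/2)^(2 × 5)
Growth factor: (1 + 0.1/2)^10 = 1.628895
A = $6,000.00 × 1.628895
A = $9,773.37

A = P(1 + r/n)^(nt) = $9,773.37


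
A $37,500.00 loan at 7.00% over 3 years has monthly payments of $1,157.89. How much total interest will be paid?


Total paid over the life of the loan = PMT × n.
Total paid = $1,157.89 × 36 = $41,684.04
Total interest = total paid − principal = $41,684.04 − $37,500.00 = $4,184.04

Total interest = (PMT × n) - PV = $4,184.04


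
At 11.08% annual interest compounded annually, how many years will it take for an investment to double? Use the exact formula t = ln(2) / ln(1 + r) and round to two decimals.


Doubling condition: (1 + r)^t = 2
Take ln of both sides: t × ln(1 + r) = ln(2)
t = ln(2) / ln(1 + r)
t = 0.693147 / 0.105080
t = 6.60

t = ln(2) / ln(1 + r) = 6.60 years


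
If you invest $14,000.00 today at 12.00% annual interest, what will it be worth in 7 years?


Future value formula: FV = PV × (1 + r)^t
FV = $14,000.00 × (1 + 0.12)^7
FV = $14,000.00 × 2.2106814
FV = $30,949.54

FV = PV × (1 + r)^t = $30,949.54


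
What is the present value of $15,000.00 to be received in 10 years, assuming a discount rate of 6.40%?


Present value formula: PV = FV / (1 + r)^t
PV = $15,000.00 / (1 + 0.064)^10
PV = $15,000.00 / 1.859586
PV = $8,066.31

PV = FV / (1 + r)^t = $8,066.31


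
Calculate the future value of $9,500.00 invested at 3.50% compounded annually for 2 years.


Compound interest formula: A = P(1 + r/n)^(nt)
A = $9,500.00 × (1 + 0.035/1)^(1 × 2)
Growth factor: (1 + 0.035/1)^2 = 1.071225
A = $9,500.00 × 1.071225
A = $10,176.64

A = P(1 + r/n)^(nt) = $10,176.64


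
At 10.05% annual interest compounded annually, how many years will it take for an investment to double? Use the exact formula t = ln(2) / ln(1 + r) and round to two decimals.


Doubling condition: (1 + r)^t = 2
Take ln of both sides: t × ln(1 + r) = ln(2)
t = ln(2) / ln(1 + r)
t = 0.693147 / 0.095765
t = 7.24

t = ln(2) / ln(1 + r) = 7.24 years


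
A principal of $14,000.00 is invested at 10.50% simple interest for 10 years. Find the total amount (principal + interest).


Total amount formula: A = P(1 + rt) = P + P·r·t
Interest: I = P × r × t = $14,000.00 × 0.105 × 10 = $14,700.00
A = P + I = $14,000.00 + $14,700.00 = $28,700.00

A = P + I = P(1 + rt) = $28,700.00


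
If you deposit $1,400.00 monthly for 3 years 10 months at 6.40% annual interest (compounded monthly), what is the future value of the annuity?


Future value of an ordinary annuity: FV = PMT × ((1 + r)^n − 1) / r
Monthly rate r = 0.064/12 ≈ 0.00533333, n = 46
FV = $1,400.00 × ((1 + 0.064/12)^46 − 1) / (0.064/12)
FV = $1,400.00 × 51.977693
FV = $72,768.77

FV = PMT × ((1+r)^n - 1)/r = $72,768.77


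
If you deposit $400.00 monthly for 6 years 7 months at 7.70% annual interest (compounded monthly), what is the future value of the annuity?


Future value of an ordinary annuity: FV = PMT × ((1 + r)^n − 1) / r
Monthly rate r = 0.077/12 ≈ 0.00641667, n = 79
FV = $400.00 × ((1 + 0.077/12)^79 − 1) / (0.077/12)
FV = $400.00 × 102.464120
FV = $40,985.65

FV = PMT × ((1+r)^n - 1)/r = $40,985.65


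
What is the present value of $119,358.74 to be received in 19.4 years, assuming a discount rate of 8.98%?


Present value formula: PV = FV / (1 + r)^t
PV = $119,358.74 / (1 + 0.0898)^19.4
PV = $119,358.74 / 5.303078
PV = $22,507.45

PV = FV / (1 + r)^t = $22,507.45


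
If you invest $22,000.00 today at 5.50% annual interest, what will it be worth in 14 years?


Future value formula: FV = PV × (1 + r)^t
FV = $22,000.00 × (1 + 0.055)^14
FV = $22,000.00 × 2.1160915
FV = $46,554.01

FV = PV × (1 + r)^t = $46,554.01


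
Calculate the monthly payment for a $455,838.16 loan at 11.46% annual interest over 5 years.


Loan payment formula: PMT = PV × r / (1 − (1 + r)^(−n))
Monthly rate r = 0.1146/12 = 0.00955, n = 60 months
Denominator: 1 − (1 + 0.1146/12)^(−60) = 0.4346336
PMT = $455,838.16 × (0.1146/12) / 0.4346336
PMT = $10,015.92 per month

PMT = PV × r / (1-(1+r)^(-n)) = $10,015.92/month


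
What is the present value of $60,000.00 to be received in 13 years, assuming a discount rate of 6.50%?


Present value formula: PV = FV / (1 + r)^t
PV = $60,000.00 / (1 + 0.065)^13
PV = $60,000.00 / 2.267487
PV = $26,461.01

PV = FV / (1 + r)^t = $26,461.01


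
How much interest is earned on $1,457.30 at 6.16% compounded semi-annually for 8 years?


Compound interest earned = final amount − principal.
A = P(1 + r/n)^(nt) = $1,457.30 × (1 + 0.0616/2)^(2 × 8) = $2,367.77
Interest = A − P = $2,367.77 − $1,457.30 = $910.47

Interest = A - P = $910.47


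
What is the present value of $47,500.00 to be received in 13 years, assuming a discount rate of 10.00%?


Present value formula: PV = FV / (1 + r)^t
PV = $47,500.00 / (1 + 0.1)^13
PV = $47,500.00 / 3.452271
PV = $13,759.06

PV = FV / (1 + r)^t = $13,759.06


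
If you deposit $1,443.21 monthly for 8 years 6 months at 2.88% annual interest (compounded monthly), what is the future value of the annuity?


Future value of an ordinary annuity: FV = PMT × ((1 + r)^n − 1) / r
Monthly rate r = 0.0288/12 = 0.0024, n = 102
FV = $1,443.21 × ((1 + 0.0288/12)^102 − 1) / (0.0288/12)
FV = $1,443.21 × 115.413012
FV = $166,565.21

FV = PMT × ((1+r)^n - 1)/r = $166,565.21


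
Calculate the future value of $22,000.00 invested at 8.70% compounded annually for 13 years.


Compound interest formula: A = P(1 + r/n)^(nt)
A = $22,000.00 × (1 + 0.087/1)^(1 × 13)
Growth factor: (1 + 0.087/1)^13 = 2.957904
A = $22,000.00 × 2.957904
A = $65,073.89

A = P(1 + r/n)^(nt) = $65,073.89


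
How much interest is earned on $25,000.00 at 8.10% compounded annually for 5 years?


Compound interest earned = final amount − principal.
A = P(1 + r/n)^(nt) = $25,000.00 × (1 + 0.081/1)^(1 × 5) = $36,903.58
Interest = A − P = $36,903.58 − $25,000.00 = $11,903.58

Interest = A - P = $11,903.58


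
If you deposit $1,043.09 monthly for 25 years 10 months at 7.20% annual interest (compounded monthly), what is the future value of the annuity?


Future value of an ordinary annuity: FV = PMT × ((1 + r)^n − 1) / r
Monthly rate r = 0.072/12 = 0.006, n = 310
FV = $1,043.09 × ((1 + 0.072/12)^310 − 1) / (0.072/12)
FV = $1,043.09 × 898.022347
FV = $936,718.13

FV = PMT × ((1+r)^n - 1)/r = $936,718.13


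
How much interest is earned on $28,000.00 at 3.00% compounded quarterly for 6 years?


Compound interest earned = final amount − principal.
A = P(1 + r/n)^(nt) = $28,000.00 × (1 + 0.03/4)^(4 × 6) = $33,499.58
Interest = A − P = $33,499.58 − $28,000.00 = $5,499.58

Interest = A - P = $5,499.58


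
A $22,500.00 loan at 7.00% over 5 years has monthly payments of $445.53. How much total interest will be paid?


Total paid over the life of the loan = PMT × n.
Total paid = $445.53 × 60 = $26,731.80
Total interest = total paid − principal = $26,731.80 − $22,500.00 = $4,231.80

Total interest = (PMT × n) - PV = $4,231.80


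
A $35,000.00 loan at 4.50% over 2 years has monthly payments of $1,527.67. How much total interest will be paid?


Total paid over the life of the loan = PMT × n.
Total paid = $1,527.67 × 24 = $36,664.08
Total interest = total paid − principal = $36,664.08 − $35,000.00 = $1,664.08

Total interest = (PMT × n) - PV = $1,664.08


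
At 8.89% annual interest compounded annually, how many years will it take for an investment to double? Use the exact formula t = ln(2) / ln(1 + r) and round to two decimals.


Doubling condition: (1 + r)^t = 2
Take ln of both sides: t × ln(1 + r) = ln(2)
t = ln(2) / ln(1 + r)
t = 0.693147 / 0.085168
t = 8.14

t = ln(2) / ln(1 + r) = 8.14 years


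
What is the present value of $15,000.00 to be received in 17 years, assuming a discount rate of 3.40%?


Present value formula: PV = FV / (1 + r)^t
PV = $15,000.00 / (1 + 0.034)^17
PV = $15,000.00 / 1.765425
PV = $8,496.54

PV = FV / (1 + r)^t = $8,496.54


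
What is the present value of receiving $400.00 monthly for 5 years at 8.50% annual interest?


Present value of an ordinary annuity: PV = PMT × (1 − (1 + r)^(−n)) / r
Monthly rate r = 0.085/12 ≈ 0.00708333, n = 60
PV = $400.00 × (1 − (1 + 0.085/12)^(−60)) / (0.085/12)
PV = $400.00 × 48.741183
PV = $19,496.47

PV = PMT × (1-(1+r)^(-n))/r = $19,496.47


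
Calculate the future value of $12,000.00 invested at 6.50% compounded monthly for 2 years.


Compound interest formula: A = P(1 + r/n)^(nt)
A = $12,000.00 × (1 + 0.065/12)^(12 × 2)
Growth factor: (1 + 0.065/12)^24 = 1.138429
A = $12,000.00 × 1.138429
A = $13,661.15

A = P(1 + r/n)^(nt) = $13,661.15


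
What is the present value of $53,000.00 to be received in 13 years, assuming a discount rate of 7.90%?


Present value formula: PV = FV / (1 + r)^t
PV = $53,000.00 / (1 + 0.079)^13
PV = $53,000.00 / 2.68706877
PV = $19,724.10

PV = FV / (1 + r)^t = $19,724.10


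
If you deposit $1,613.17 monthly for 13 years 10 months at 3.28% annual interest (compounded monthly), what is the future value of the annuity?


Future value of an ordinary annuity: FV = PMT × ((1 + r)^n − 1) / r
Monthly rate r = 0.0328/12 ≈ 0.00273333, n = 166
FV = $1,613.17 × ((1 + 0.0328/12)^166 − 1) / (0.0328/12)
FV = $1,613.17 × 209.708812
FV = $338,295.96

FV = PMT × ((1+r)^n - 1)/r = $338,295.96


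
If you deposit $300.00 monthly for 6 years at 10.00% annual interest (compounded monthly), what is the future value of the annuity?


Future value of an ordinary annuity: FV = PMT × ((1 + r)^n − 1) / r
Monthly rate r = 0.1/12 ≈ 0.00833333, n = 72
FV = $300.00 × ((1 + 0.1/12)^72 − 1) / (0.1/12)
FV = $300.00 × 98.111314
FV = $29,433.39

FV = PMT × ((1+r)^n - 1)/r = $29,433.39


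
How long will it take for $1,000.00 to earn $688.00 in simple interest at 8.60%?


Rearrange the simple interest formula for t:
I = P × r × t  ⇒  t = I / (P × r)
t = $688.00 / ($1,000.00 × 0.086)
t = 8

t = I/(P×r) = 8 years


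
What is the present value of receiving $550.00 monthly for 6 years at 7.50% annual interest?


Present value of an ordinary annuity: PV = PMT × (1 − (1 + r)^(−n)) / r
Monthly rate r = 0.075/12 = 0.00625, n = 72
PV = $550.00 × (1 − (1 + 0.075/12)^(−72)) / (0.075/12)
PV = $550.00 × 57.836524
PV = $31,810.09

PV = PMT × (1-(1+r)^(-n))/r = $31,810.09


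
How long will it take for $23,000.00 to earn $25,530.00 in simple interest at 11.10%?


Rearrange the simple interest formula for t:
I = P × r × t  ⇒  t = I / (P × r)
t = $25,530.00 / ($23,000.00 × 0.111)
t = 10

t = I/(P×r) = 10 years


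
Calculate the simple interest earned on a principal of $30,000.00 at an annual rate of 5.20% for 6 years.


Simple interest formula: I = P × r × t
I = $30,000.00 × 0.052 × 6
I = $9,360.00

I = P × r × t = $9,360.00


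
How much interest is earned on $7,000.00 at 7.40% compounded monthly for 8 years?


Compound interest earned = final amount − principal.
A = P(1 + r/n)^(nt) = $7,000.00 × (1 + 0.074/12)^(12 × 8) = $12,630.22
Interest = A − P = $12,630.22 − $7,000.00 = $5,630.22

Interest = A - P = $5,630.22


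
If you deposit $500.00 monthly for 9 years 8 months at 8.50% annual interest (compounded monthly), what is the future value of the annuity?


Future value of an ordinary annuity: FV = PMT × ((1 + r)^n − 1) / r
Monthly rate r = 0.085/12 ≈ 0.00708333, n = 116
FV = $500.00 × ((1 + 0.085/12)^116 − 1) / (0.085/12)
FV = $500.00 × 178.970745
FV = $89,485.37

FV = PMT × ((1+r)^n - 1)/r = $89,485.37


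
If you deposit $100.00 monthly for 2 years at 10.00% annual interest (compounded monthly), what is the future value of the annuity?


Future value of an ordinary annuity: FV = PMT × ((1 + r)^n − 1) / r
Monthly rate r = 0.1/12 ≈ 0.00833333, n = 24
FV = $100.00 × ((1 + 0.1/12)^24 − 1) / (0.1/12)
FV = $100.00 × 26.446915
FV = $2,644.69

FV = PMT × ((1+r)^n - 1)/r = $2,644.69


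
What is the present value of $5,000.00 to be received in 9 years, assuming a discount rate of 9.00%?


Present value formula: PV = FV / (1 + r)^t
PV = $5,000.00 / (1 + 0.09)^9
PV = $5,000.00 / 2.171893
PV = $2,302.14

PV = FV / (1 + r)^t = $2,302.14


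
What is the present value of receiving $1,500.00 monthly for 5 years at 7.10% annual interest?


Present value of an ordinary annuity: PV = PMT × (1 − (1 + r)^(−n)) / r
Monthly rate r = 0.071/12 ≈ 0.00591667, n = 60
PV = $1,500.00 × (1 − (1 + 0.071/12)^(−60)) / (0.071/12)
PV = $1,500.00 × 50.381863
PV = $75,572.79

PV = PMT × (1-(1+r)^(-n))/r = $75,572.79


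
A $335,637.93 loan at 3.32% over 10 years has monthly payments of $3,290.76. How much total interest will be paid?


Total paid over the life of the loan = PMT × n.
Total paid = $3,290.76 × 120 = $394,891.20
Total interest = total paid − principal = $394,891.20 − $335,637.93 = $59,253.27

Total interest = (PMT × n) - PV = $59,253.27


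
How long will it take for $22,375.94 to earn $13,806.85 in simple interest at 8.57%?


Rearrange the simple interest formula for t:
I = P × r × t  ⇒  t = I / (P × r)
t = $13,806.85 / ($22,375.94 × 0.0857)
t = 7.2

t = I/(P×r) = 7.2 years


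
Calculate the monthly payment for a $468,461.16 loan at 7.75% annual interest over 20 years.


Loan payment formula: PMT = PV × r / (1 − (1 + r)^(−n))
Monthly rate r = 0.0775/12 ≈ 0.00645833, n = 240 months
Denominator: 1 − (1 + 0.0775/12)^(−240) = 0.7866916
PMT = $468,461.16 × (0.0775/12) / 0.7866916
PMT = $3,845.83 per month

PMT = PV × r / (1-(1+r)^(-n)) = $3,845.83/month


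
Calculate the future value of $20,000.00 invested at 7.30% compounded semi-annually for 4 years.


Compound interest formula: A = P(1 + r/n)^(nt)
A = $20,000.00 × (1 + 0.073/2)^(2 × 4)
Growth factor: (1 + 0.073/2)^8 = 1.332154
A = $20,000.00 × 1.332154
A = $26,643.08

A = P(1 + r/n)^(nt) = $26,643.08


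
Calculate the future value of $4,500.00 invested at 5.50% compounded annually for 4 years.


Compound interest formula: A = P(1 + r/n)^(nt)
A = $4,500.00 × (1 + 0.055/1)^(1 × 4)
Growth factor: (1 + 0.055/1)^4 = 1.238825
A = $4,500.00 × 1.238825
A = $5,574.71

A = P(1 + r/n)^(nt) = $5,574.71


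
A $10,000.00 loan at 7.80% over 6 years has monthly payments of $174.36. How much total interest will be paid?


Total paid over the life of the loan = PMT × n.
Total paid = $174.36 × 72 = $12,553.92
Total interest = total paid − principal = $12,553.92 − $10,000.00 = $2,553.92

Total interest = (PMT × n) - PV = $2,553.92


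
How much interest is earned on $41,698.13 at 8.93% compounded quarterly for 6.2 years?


Compound interest earned = final amount − principal.
A = P(1 + r/n)^(nt) = $41,698.13 × (1 + 0.0893/4)^(4 × 6.2) = $72,098.02
Interest = A − P = $72,098.02 − $41,698.13 = $30,399.89

Interest = A - P = $30,399.89


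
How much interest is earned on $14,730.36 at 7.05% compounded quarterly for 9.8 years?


Compound interest earned = final amount − principal.
A = P(1 + r/n)^(nt) = $14,730.36 × (1 + 0.0705/4)^(4 × 9.8) = $29,218.23
Interest = A − P = $29,218.23 − $14,730.36 = $14,487.87

Interest = A - P = $14,487.87


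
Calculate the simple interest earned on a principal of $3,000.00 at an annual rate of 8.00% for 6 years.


Simple interest formula: I = P × r × t
I = $3,000.00 × 0.08 × 6
I = $1,440.00

I = P × r × t = $1,440.00


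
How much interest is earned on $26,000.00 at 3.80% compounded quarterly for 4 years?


Compound interest earned = final amount − principal.
A = P(1 + r/n)^(nt) = $26,000.00 × (1 + 0.038/4)^(4 × 4) = $30,246.46
Interest = A − P = $30,246.46 − $26,000.00 = $4,246.46

Interest = A - P = $4,246.46


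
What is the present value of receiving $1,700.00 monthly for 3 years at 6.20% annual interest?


Present value of an ordinary annuity: PV = PMT × (1 − (1 + r)^(−n)) / r
Monthly rate r = 0.062/12 ≈ 0.00516667, n = 36
PV = $1,700.00 × (1 − (1 + 0.062/12)^(−36)) / (0.062/12)
PV = $1,700.00 × 32.773303
PV = $55,714.62

PV = PMT × (1-(1+r)^(-n))/r = $55,714.62


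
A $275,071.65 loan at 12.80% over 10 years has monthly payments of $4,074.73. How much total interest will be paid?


Total paid over the life of the loan = PMT × n.
Total paid = $4,074.73 × 120 = $488,967.60
Total interest = total paid − principal = $488,967.60 − $275,071.65 = $213,895.95

Total interest = (PMT × n) - PV = $213,895.95


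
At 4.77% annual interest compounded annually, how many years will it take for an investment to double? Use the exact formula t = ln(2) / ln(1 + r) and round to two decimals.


Doubling condition: (1 + r)^t = 2
Take ln of both sides: t × ln(1 + r) = ln(2)
t = ln(2) / ln(1 + r)
t = 0.693147 / 0.046597
t = 14.88

t = ln(2) / ln(1 + r) = 14.88 years


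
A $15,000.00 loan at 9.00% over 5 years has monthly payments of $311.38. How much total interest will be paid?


Total paid over the life of the loan = PMT × n.
Total paid = $311.38 × 60 = $18,682.80
Total interest = total paid − principal = $18,682.80 − $15,000.00 = $3,682.80

Total interest = (PMT × n) - PV = $3,682.80


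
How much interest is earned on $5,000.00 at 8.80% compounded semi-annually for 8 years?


Compound interest earned = final amount − principal.
A = P(1 + r/n)^(nt) = $5,000.00 × (1 + 0.088/2)^(2 × 8) = $9,958.13
Interest = A − P = $9,958.13 − $5,000.00 = $4,958.13

Interest = A - P = $4,958.13


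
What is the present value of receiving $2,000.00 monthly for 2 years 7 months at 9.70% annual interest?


Present value of an ordinary annuity: PV = PMT × (1 − (1 + r)^(−n)) / r
Monthly rate r = 0.097/12 ≈ 0.00808333, n = 31
PV = $2,000.00 × (1 − (1 + 0.097/12)^(−31)) / (0.097/12)
PV = $2,000.00 × 27.323990
PV = $54,647.98

PV = PMT × (1-(1+r)^(-n))/r = $54,647.98


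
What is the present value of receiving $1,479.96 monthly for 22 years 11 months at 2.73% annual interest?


Present value of an ordinary annuity: PV = PMT × (1 − (1 + r)^(−n)) / r
Monthly rate r = 0.0273/12 = 0.002275, n = 275
PV = $1,479.96 × (1 − (1 + 0.0273/12)^(−275)) / (0.0273/12)
PV = $1,479.96 × 204.260557
PV = $302,297.45

PV = PMT × (1-(1+r)^(-n))/r = $302,297.45


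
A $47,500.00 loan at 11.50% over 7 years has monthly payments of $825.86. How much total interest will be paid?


Total paid over the life of the loan = PMT × n.
Total paid = $825.86 × 84 = $69,372.24
Total interest = total paid − principal = $69,372.24 − $47,500.00 = $21,872.24

Total interest = (PMT × n) - PV = $21,872.24


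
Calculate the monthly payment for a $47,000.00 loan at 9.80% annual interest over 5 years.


Loan payment formula: PMT = PV × r / (1 − (1 + r)^(−n))
Monthly rate r = 0.098/12 ≈ 0.00816667, n = 60 months
Denominator: 1 − (1 + 0.098/12)^(−60) = 0.386153
PMT = $47,000.00 × (0.098/12) / 0.386153
PMT = $993.99 per month

PMT = PV × r / (1-(1+r)^(-n)) = $993.99/month


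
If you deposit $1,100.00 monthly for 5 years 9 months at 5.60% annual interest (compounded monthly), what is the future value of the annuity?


Future value of an ordinary annuity: FV = PMT × ((1 + r)^n − 1) / r
Monthly rate r = 0.056/12 ≈ 0.00466667, n = 69
FV = $1,100.00 × ((1 + 0.056/12)^69 − 1) / (0.056/12)
FV = $1,100.00 × 81.182491
FV = $89,300.74

FV = PMT × ((1+r)^n - 1)/r = $89,300.74


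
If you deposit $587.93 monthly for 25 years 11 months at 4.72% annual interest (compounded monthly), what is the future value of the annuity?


Future value of an ordinary annuity: FV = PMT × ((1 + r)^n − 1) / r
Monthly rate r = 0.0472/12 ≈ 0.00393333, n = 311
FV = $587.93 × ((1 + 0.0472/12)^311 − 1) / (0.0472/12)
FV = $587.93 × 607.659247
FV = $357,261.10

FV = PMT × ((1+r)^n - 1)/r = $357,261.10


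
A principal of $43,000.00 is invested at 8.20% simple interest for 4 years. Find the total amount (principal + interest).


Total amount formula: A = P(1 + rt) = P + P·r·t
Interest: I = P × r × t = $43,000.00 × 0.082 × 4 = $14,104.00
A = P + I = $43,000.00 + $14,104.00 = $57,104.00

A = P + I = P(1 + rt) = $57,104.00


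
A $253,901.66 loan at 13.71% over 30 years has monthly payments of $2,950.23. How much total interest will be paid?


Total paid over the life of the loan = PMT × n.
Total paid = $2,950.23 × 360 = $1,062,082.80
Total interest = total paid − principal = $1,062,082.80 − $253,901.66 = $808,181.14

Total interest = (PMT × n) - PV = $808,181.14


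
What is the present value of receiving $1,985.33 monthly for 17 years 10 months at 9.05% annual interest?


Present value of an ordinary annuity: PV = PMT × (1 − (1 + r)^(−n)) / r
Monthly rate r = 0.0905/12 ≈ 0.00754167, n = 214
PV = $1,985.33 × (1 − (1 + 0.0905/12)^(−214)) / (0.0905/12)
PV = $1,985.33 × 106.035504
PV = $210,515.47

PV = PMT × (1-(1+r)^(-n))/r = $210,515.47


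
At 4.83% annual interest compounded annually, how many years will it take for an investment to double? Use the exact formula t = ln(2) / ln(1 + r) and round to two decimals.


Doubling condition: (1 + r)^t = 2
Take ln of both sides: t × ln(1 + r) = ln(2)
t = ln(2) / ln(1 + r)
t = 0.693147 / 0.047170
t = 14.69

t = ln(2) / ln(1 + r) = 14.69 years


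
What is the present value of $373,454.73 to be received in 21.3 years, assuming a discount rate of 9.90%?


Present value formula: PV = FV / (1 + r)^t
PV = $373,454.73 / (1 + 0.099)^21.3
PV = $373,454.73 / 7.468800
PV = $50,001.97

PV = FV / (1 + r)^t = $50,001.97


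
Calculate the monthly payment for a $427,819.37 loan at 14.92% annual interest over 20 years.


Loan payment formula: PMT = PV × r / (1 − (1 + r)^(−n))
Monthly rate r = 0.1492/12 ≈ 0.01243333, n = 240 months
Denominator: 1 − (1 + 0.1492/12)^(−240) = 0.948471
PMT = $427,819.37 × (0.1492/12) / 0.948471
PMT = $5,608.21 per month

PMT = PV × r / (1-(1+r)^(-n)) = $5,608.21/month


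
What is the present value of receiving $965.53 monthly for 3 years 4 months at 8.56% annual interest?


Present value of an ordinary annuity: PV = PMT × (1 − (1 + r)^(−n)) / r
Monthly rate r = 0.0856/12 ≈ 0.00713333, n = 40
PV = $965.53 × (1 − (1 + 0.0856/12)^(−40)) / (0.0856/12)
PV = $965.53 × 34.692694
PV = $33,496.84

PV = PMT × (1-(1+r)^(-n))/r = $33,496.84


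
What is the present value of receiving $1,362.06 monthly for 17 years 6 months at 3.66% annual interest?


Present value of an ordinary annuity: PV = PMT × (1 − (1 + r)^(−n)) / r
Monthly rate r = 0.0366/12 = 0.00305, n = 210
PV = $1,362.06 × (1 − (1 + 0.0366/12)^(−210)) / (0.0366/12)
PV = $1,362.06 × 154.903990
PV = $210,988.53

PV = PMT × (1-(1+r)^(-n))/r = $210,988.53


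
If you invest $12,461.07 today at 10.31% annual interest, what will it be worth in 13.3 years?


Future value formula: FV = PV × (1 + r)^t
FV = $12,461.07 × (1 + 0.1031)^13.3
FV = $12,461.07 × 3.687890
FV = $45,955.06

FV = PV × (1 + r)^t = $45,955.06


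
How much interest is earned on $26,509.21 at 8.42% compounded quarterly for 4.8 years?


Compound interest earned = final amount − principal.
A = P(1 + r/n)^(nt) = $26,509.21 × (1 + 0.0842/4)^(4 × 4.8) = $39,545.71
Interest = A − P = $39,545.71 − $26,509.21 = $13,036.50

Interest = A - P = $13,036.50


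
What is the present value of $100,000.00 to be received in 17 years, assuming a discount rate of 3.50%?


Present value formula: PV = FV / (1 + r)^t
PV = $100,000.00 / (1 + 0.035)^17
PV = $100,000.00 / 1.7946756
PV = $55,720.38

PV = FV / (1 + r)^t = $55,720.38


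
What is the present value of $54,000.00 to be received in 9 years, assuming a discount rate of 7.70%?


Present value formula: PV = FV / (1 + r)^t
PV = $54,000.00 / (1 + 0.077)^9
PV = $54,000.00 / 1.949581
PV = $27,698.26

PV = FV / (1 + r)^t = $27,698.26


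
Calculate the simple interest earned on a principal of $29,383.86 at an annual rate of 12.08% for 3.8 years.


Simple interest formula: I = P × r × t
I = $29,383.86 × 0.1208 × 3.8
I = $13,488.37

I = P × r × t = $13,488.37


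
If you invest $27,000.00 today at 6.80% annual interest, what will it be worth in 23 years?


Future value formula: FV = PV × (1 + r)^t
FV = $27,000.00 × (1 + 0.068)^23
FV = $27,000.00 × 4.5408673
FV = $122,603.42

FV = PV × (1 + r)^t = $122,603.42


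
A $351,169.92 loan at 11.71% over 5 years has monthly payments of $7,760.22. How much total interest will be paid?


Total paid over the life of the loan = PMT × n.
Total paid = $7,760.22 × 60 = $465,613.20
Total interest = total paid − principal = $465,613.20 − $351,169.92 = $114,443.28

Total interest = (PMT × n) - PV = $114,443.28


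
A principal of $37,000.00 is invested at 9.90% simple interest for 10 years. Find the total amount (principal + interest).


Total amount formula: A = P(1 + rt) = P + P·r·t
Interest: I = P × r × t = $37,000.00 × 0.099 × 10 = $36,630.00
A = P + I = $37,000.00 + $36,630.00 = $73,630.00

A = P + I = P(1 + rt) = $73,630.00


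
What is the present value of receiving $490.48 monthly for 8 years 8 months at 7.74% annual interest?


Present value of an ordinary annuity: PV = PMT × (1 − (1 + r)^(−n)) / r
Monthly rate r = 0.0774/12 = 0.00645, n = 104
PV = $490.48 × (1 − (1 + 0.0774/12)^(−104)) / (0.0774/12)
PV = $490.48 × 75.596599
PV = $37,078.62

PV = PMT × (1-(1+r)^(-n))/r = $37,078.62


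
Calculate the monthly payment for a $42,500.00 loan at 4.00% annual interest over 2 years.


Loan payment formula: PMT = PV × r / (1 − (1 + r)^(−n))
Monthly rate r = 0.04/12 ≈ 0.00333333, n = 24 months
Denominator: 1 − (1 + 0.04/12)^(−24) = 0.076761
PMT = $42,500.00 × (0.04/12) / 0.076761
PMT = $1,845.56 per month

PMT = PV × r / (1-(1+r)^(-n)) = $1,845.56/month
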